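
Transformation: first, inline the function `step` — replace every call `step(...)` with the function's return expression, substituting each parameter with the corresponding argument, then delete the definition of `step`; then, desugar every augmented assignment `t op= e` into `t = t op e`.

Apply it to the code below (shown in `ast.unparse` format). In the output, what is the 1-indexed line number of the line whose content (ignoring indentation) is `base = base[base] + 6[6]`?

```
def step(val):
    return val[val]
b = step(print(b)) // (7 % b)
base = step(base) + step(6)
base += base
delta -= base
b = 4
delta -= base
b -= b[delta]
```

2

Transformed code:
b = print(b)[print(b)] // (7 % b)
base = base[base] + 6[6]
base = base + base
delta = delta - base
b = 4
delta = delta - base
b = b - b[delta]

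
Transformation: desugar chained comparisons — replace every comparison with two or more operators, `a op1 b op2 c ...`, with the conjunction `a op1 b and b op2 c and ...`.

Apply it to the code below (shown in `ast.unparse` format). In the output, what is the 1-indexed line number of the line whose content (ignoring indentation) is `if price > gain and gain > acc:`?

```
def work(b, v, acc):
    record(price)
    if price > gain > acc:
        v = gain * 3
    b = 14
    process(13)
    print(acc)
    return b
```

Transformed code:
def work(b, v, acc):
    record(price)
    if price > gain and gain > acc:
        v = gain * 3
    b = 14
    process(13)
    print(acc)
    return b

3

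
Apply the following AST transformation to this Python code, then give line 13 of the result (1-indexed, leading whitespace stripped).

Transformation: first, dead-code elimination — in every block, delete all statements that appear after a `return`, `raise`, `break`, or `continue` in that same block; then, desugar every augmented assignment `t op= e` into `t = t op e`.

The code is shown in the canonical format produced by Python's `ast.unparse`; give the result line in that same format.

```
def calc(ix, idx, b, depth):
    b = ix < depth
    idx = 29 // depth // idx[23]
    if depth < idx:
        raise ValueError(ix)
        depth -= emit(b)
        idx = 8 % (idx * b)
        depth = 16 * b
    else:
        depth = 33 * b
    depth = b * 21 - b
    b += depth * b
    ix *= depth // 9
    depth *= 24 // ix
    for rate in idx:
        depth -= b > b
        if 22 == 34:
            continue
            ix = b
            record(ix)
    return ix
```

Transformed code:
def calc(ix, idx, b, depth):
    b = ix < depth
    idx = 29 // depth // idx[23]
    if depth < idx:
        raise ValueError(ix)
    else:
        depth = 33 * b
    depth = b * 21 - b
    b = b + depth * b
    ix = ix * (depth // 9)
    depth = depth * (24 // ix)
    for rate in idx:
        depth = depth - (b > b)
        if 22 == 34:
            continue
    return ix

depth = depth - (b > b)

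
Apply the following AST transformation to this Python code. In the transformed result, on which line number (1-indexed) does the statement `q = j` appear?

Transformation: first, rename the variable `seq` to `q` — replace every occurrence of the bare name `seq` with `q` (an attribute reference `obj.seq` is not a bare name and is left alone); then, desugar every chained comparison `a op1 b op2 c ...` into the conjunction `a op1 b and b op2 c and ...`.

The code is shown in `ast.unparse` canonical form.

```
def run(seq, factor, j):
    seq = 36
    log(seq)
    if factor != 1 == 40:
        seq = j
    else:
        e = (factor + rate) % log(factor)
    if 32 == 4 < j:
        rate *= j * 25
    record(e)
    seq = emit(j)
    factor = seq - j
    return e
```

Transformed code:
def run(q, factor, j):
    q = 36
    log(q)
    if factor != 1 and 1 == 40:
        q = j
    else:
        e = (factor + rate) % log(factor)
    if 32 == 4 and 4 < j:
        rate *= j * 25
    record(e)
    q = emit(j)
    factor = q - j
    return e

5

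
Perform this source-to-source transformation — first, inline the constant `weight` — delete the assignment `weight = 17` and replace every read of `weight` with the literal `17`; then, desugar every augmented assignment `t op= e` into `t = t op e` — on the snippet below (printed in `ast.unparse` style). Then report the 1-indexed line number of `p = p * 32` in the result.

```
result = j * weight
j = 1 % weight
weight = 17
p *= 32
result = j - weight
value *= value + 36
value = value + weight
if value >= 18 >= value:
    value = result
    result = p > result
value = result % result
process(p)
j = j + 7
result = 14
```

Transformed code:
result = j * 17
j = 1 % 17
p = p * 32
result = j - 17
value = value * (value + 36)
value = value + 17
if value >= 18 >= value:
    value = result
    result = p > result
value = result % result
process(p)
j = j + 7
result = 14

3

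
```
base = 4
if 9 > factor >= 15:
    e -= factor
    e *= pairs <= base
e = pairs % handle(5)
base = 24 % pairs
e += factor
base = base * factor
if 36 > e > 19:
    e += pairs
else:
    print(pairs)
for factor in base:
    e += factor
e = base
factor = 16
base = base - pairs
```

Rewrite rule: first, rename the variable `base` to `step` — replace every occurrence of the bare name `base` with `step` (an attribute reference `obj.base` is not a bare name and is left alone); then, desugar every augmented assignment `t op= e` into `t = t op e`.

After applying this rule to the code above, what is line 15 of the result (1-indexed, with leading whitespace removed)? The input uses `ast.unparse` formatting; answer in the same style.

Transformed code:
step = 4
if 9 > factor >= 15:
    e = e - factor
    e = e * (pairs <= step)
e = pairs % handle(5)
step = 24 % pairs
e = e + factor
step = step * factor
if 36 > e > 19:
    e = e + pairs
else:
    print(pairs)
for factor in step:
    e = e + factor
e = step
factor = 16
step = step - pairs

e = step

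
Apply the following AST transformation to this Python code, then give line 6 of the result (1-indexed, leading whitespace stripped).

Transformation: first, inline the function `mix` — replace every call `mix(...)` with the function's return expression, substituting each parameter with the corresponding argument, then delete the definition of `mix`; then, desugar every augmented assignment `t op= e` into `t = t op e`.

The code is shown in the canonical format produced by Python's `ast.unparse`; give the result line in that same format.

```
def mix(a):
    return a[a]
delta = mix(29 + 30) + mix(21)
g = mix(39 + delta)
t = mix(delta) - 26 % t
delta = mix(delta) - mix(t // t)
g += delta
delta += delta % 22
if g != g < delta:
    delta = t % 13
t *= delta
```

delta = delta + delta % 22

Transformed code:
delta = (29 + 30)[29 + 30] + 21[21]
g = (39 + delta)[39 + delta]
t = delta[delta] - 26 % t
delta = delta[delta] - (t // t)[t // t]
g = g + delta
delta = delta + delta % 22
if g != g < delta:
    delta = t % 13
t = t * delta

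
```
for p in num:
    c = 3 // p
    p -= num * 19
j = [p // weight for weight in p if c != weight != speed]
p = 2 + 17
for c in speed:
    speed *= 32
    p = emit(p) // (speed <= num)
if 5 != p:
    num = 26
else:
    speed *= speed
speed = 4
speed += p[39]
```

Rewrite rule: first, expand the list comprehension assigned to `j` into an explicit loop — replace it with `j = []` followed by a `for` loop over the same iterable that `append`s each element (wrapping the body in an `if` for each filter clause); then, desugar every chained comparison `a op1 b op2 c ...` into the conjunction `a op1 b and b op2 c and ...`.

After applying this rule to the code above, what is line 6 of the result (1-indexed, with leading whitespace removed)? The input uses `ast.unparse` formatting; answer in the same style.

if c != weight and weight != speed:

Transformed code:
for p in num:
    c = 3 // p
    p -= num * 19
j = []
for weight in p:
    if c != weight and weight != speed:
        j.append(p // weight)
p = 2 + 17
for c in speed:
    speed *= 32
    p = emit(p) // (speed <= num)
if 5 != p:
    num = 26
else:
    speed *= speed
speed = 4
speed += p[39]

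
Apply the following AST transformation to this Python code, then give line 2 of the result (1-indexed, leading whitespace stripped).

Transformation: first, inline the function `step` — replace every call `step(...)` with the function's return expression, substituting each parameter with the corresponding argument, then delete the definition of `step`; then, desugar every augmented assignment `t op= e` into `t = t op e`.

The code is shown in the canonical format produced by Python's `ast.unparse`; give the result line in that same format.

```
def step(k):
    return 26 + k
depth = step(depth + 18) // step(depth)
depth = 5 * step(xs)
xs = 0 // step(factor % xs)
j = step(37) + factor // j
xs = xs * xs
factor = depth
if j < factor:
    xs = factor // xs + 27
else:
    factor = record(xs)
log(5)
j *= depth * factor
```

depth = 5 * (26 + xs)

Transformed code:
depth = (26 + (depth + 18)) // (26 + depth)
depth = 5 * (26 + xs)
xs = 0 // (26 + factor % xs)
j = 26 + 37 + factor // j
xs = xs * xs
factor = depth
if j < factor:
    xs = factor // xs + 27
else:
    factor = record(xs)
log(5)
j = j * (depth * factor)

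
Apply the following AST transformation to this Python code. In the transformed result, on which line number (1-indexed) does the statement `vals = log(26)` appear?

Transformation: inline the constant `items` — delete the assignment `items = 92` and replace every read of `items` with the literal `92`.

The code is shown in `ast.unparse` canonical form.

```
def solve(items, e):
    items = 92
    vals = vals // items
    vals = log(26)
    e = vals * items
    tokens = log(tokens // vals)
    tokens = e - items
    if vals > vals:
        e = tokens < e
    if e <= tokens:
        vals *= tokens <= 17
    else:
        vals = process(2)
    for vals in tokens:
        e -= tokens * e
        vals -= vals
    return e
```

3

Transformed code:
def solve(items, e):
    vals = vals // 92
    vals = log(26)
    e = vals * 92
    tokens = log(tokens // vals)
    tokens = e - 92
    if vals > vals:
        e = tokens < e
    if e <= tokens:
        vals *= tokens <= 17
    else:
        vals = process(2)
    for vals in tokens:
        e -= tokens * e
        vals -= vals
    return e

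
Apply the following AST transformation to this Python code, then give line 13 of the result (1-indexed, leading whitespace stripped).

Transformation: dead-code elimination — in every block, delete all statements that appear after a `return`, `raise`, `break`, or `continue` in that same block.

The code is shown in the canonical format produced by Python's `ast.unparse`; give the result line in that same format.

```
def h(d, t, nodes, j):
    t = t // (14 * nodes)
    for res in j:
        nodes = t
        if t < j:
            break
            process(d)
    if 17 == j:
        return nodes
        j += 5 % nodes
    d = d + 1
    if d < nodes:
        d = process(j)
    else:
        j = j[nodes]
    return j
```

j = j[nodes]

Transformed code:
def h(d, t, nodes, j):
    t = t // (14 * nodes)
    for res in j:
        nodes = t
        if t < j:
            break
    if 17 == j:
        return nodes
    d = d + 1
    if d < nodes:
        d = process(j)
    else:
        j = j[nodes]
    return j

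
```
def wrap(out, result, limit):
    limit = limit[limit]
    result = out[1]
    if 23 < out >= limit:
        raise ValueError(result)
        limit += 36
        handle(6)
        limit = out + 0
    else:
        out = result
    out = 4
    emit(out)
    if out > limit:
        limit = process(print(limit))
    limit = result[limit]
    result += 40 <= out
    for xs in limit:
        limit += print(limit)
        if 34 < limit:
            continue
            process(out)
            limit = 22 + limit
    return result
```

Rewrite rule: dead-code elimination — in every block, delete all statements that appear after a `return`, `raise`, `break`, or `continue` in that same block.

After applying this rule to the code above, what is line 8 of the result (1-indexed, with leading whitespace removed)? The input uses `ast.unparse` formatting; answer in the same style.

Transformed code:
def wrap(out, result, limit):
    limit = limit[limit]
    result = out[1]
    if 23 < out >= limit:
        raise ValueError(result)
    else:
        out = result
    out = 4
    emit(out)
    if out > limit:
        limit = process(print(limit))
    limit = result[limit]
    result += 40 <= out
    for xs in limit:
        limit += print(limit)
        if 34 < limit:
            continue
    return result

out = 4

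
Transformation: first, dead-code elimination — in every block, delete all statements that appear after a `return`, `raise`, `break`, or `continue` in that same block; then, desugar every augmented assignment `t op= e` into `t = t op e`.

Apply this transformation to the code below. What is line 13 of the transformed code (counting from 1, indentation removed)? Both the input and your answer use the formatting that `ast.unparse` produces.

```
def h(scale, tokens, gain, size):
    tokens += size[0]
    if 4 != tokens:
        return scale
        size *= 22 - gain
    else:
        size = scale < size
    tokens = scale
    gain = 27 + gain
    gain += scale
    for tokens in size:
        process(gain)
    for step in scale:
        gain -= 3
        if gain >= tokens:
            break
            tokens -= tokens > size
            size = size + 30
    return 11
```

gain = gain - 3

Transformed code:
def h(scale, tokens, gain, size):
    tokens = tokens + size[0]
    if 4 != tokens:
        return scale
    else:
        size = scale < size
    tokens = scale
    gain = 27 + gain
    gain = gain + scale
    for tokens in size:
        process(gain)
    for step in scale:
        gain = gain - 3
        if gain >= tokens:
            break
    return 11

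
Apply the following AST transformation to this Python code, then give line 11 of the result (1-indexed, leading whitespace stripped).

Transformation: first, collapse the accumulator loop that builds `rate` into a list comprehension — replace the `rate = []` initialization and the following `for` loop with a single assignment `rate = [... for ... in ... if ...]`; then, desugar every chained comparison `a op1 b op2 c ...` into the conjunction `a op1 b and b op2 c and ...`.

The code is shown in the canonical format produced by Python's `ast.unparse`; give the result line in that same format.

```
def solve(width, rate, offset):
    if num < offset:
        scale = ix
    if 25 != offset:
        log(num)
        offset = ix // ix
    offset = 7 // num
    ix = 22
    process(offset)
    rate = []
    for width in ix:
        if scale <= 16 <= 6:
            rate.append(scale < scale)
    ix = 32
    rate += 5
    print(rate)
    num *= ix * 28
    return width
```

Transformed code:
def solve(width, rate, offset):
    if num < offset:
        scale = ix
    if 25 != offset:
        log(num)
        offset = ix // ix
    offset = 7 // num
    ix = 22
    process(offset)
    rate = [scale < scale for width in ix if scale <= 16 and 16 <= 6]
    ix = 32
    rate += 5
    print(rate)
    num *= ix * 28
    return width

ix = 32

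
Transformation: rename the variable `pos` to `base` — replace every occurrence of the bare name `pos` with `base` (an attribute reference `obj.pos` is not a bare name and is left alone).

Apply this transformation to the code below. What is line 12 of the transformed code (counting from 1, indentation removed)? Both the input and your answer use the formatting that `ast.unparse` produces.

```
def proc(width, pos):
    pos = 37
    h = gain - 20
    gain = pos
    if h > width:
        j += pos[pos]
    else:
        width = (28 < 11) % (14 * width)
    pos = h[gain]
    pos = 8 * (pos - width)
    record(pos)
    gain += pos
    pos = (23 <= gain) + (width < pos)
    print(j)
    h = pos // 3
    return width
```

Transformed code:
def proc(width, base):
    base = 37
    h = gain - 20
    gain = base
    if h > width:
        j += base[base]
    else:
        width = (28 < 11) % (14 * width)
    base = h[gain]
    base = 8 * (base - width)
    record(base)
    gain += base
    base = (23 <= gain) + (width < base)
    print(j)
    h = base // 3
    return width

gain += base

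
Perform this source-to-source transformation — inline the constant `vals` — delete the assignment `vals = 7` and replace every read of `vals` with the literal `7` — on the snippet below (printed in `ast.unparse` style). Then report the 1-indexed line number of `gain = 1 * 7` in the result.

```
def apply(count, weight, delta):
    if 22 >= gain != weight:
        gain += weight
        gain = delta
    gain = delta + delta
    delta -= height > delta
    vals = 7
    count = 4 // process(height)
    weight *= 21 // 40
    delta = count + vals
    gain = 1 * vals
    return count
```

10

Transformed code:
def apply(count, weight, delta):
    if 22 >= gain != weight:
        gain += weight
        gain = delta
    gain = delta + delta
    delta -= height > delta
    count = 4 // process(height)
    weight *= 21 // 40
    delta = count + 7
    gain = 1 * 7
    return count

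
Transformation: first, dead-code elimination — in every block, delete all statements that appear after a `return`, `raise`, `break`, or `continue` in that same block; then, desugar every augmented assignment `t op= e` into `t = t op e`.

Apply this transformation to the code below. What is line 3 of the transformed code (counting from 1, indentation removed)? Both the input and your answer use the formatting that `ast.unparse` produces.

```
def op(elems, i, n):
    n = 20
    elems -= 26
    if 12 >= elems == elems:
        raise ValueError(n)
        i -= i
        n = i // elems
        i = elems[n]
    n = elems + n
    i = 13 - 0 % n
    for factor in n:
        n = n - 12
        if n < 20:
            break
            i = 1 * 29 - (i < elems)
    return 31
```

Transformed code:
def op(elems, i, n):
    n = 20
    elems = elems - 26
    if 12 >= elems == elems:
        raise ValueError(n)
    n = elems + n
    i = 13 - 0 % n
    for factor in n:
        n = n - 12
        if n < 20:
            break
    return 31

elems = elems - 26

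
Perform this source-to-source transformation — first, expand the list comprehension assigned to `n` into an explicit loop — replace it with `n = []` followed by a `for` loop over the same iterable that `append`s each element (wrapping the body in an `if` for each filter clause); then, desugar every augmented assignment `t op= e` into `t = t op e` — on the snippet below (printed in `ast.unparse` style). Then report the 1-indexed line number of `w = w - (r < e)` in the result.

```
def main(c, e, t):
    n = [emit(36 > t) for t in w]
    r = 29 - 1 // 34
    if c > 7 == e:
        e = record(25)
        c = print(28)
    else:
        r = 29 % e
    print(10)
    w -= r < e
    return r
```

Transformed code:
def main(c, e, t):
    n = []
    for t in w:
        n.append(emit(36 > t))
    r = 29 - 1 // 34
    if c > 7 == e:
        e = record(25)
        c = print(28)
    else:
        r = 29 % e
    print(10)
    w = w - (r < e)
    return r

12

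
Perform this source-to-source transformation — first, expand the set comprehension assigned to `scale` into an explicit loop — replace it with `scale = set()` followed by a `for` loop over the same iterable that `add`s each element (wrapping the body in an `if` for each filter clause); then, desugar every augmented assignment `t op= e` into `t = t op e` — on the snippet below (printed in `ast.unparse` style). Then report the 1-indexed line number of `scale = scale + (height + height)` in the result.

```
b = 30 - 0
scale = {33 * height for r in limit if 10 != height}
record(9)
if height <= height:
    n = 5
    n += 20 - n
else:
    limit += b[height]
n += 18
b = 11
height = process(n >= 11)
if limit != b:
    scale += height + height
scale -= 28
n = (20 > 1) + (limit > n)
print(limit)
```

16

Transformed code:
b = 30 - 0
scale = set()
for r in limit:
    if 10 != height:
        scale.add(33 * height)
record(9)
if height <= height:
    n = 5
    n = n + (20 - n)
else:
    limit = limit + b[height]
n = n + 18
b = 11
height = process(n >= 11)
if limit != b:
    scale = scale + (height + height)
scale = scale - 28
n = (20 > 1) + (limit > n)
print(limit)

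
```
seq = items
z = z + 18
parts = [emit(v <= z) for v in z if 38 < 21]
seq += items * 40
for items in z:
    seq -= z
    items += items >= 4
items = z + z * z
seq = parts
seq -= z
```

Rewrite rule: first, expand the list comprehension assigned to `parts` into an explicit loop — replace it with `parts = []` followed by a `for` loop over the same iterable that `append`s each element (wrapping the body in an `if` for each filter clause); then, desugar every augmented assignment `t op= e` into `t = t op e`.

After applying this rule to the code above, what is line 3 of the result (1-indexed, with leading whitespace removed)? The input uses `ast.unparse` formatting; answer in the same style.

parts = []

Transformed code:
seq = items
z = z + 18
parts = []
for v in z:
    if 38 < 21:
        parts.append(emit(v <= z))
seq = seq + items * 40
for items in z:
    seq = seq - z
    items = items + (items >= 4)
items = z + z * z
seq = parts
seq = seq - z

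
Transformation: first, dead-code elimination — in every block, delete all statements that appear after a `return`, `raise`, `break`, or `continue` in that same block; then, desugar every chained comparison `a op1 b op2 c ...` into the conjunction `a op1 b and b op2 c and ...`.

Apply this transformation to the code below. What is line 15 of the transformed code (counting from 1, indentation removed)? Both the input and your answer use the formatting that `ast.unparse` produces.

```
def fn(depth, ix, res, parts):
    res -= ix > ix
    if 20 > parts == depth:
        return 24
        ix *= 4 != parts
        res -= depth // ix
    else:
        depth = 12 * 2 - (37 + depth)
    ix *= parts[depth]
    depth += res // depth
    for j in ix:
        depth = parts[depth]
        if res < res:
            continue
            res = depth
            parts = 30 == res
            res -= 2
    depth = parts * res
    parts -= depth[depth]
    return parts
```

return parts

Transformed code:
def fn(depth, ix, res, parts):
    res -= ix > ix
    if 20 > parts and parts == depth:
        return 24
    else:
        depth = 12 * 2 - (37 + depth)
    ix *= parts[depth]
    depth += res // depth
    for j in ix:
        depth = parts[depth]
        if res < res:
            continue
    depth = parts * res
    parts -= depth[depth]
    return parts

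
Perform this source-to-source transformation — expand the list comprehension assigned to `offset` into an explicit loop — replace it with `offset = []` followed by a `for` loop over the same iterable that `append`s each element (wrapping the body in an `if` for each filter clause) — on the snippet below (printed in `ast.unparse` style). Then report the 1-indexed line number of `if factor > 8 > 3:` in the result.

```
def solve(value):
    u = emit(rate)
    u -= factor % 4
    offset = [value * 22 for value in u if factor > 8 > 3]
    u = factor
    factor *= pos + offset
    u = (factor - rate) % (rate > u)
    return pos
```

Transformed code:
def solve(value):
    u = emit(rate)
    u -= factor % 4
    offset = []
    for value in u:
        if factor > 8 > 3:
            offset.append(value * 22)
    u = factor
    factor *= pos + offset
    u = (factor - rate) % (rate > u)
    return pos

6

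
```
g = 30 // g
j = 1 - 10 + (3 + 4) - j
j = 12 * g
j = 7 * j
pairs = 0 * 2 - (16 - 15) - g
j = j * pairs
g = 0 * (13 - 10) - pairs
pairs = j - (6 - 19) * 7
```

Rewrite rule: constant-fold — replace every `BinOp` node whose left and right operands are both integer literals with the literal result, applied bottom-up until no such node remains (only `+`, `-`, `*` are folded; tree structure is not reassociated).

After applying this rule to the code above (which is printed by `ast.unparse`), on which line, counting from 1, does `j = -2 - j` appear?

Transformed code:
g = 30 // g
j = -2 - j
j = 12 * g
j = 7 * j
pairs = -1 - g
j = j * pairs
g = 0 - pairs
pairs = j - -91

2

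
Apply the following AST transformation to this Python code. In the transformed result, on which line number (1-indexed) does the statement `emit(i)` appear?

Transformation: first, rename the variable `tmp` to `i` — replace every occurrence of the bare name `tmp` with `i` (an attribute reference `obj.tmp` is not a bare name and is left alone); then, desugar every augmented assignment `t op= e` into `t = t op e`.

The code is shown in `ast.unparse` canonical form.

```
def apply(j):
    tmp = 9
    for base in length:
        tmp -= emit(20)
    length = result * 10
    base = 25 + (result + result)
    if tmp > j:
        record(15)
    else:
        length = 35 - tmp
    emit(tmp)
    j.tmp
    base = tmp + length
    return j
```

11

Transformed code:
def apply(j):
    i = 9
    for base in length:
        i = i - emit(20)
    length = result * 10
    base = 25 + (result + result)
    if i > j:
        record(15)
    else:
        length = 35 - i
    emit(i)
    j.tmp
    base = i + length
    return j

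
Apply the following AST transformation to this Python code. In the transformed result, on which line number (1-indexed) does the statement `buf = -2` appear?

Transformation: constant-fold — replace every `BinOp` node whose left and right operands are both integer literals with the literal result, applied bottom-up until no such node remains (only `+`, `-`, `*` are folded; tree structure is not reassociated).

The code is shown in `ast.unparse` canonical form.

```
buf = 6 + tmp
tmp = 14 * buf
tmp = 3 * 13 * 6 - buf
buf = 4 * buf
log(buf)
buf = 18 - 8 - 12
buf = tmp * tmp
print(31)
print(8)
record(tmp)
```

Transformed code:
buf = 6 + tmp
tmp = 14 * buf
tmp = 234 - buf
buf = 4 * buf
log(buf)
buf = -2
buf = tmp * tmp
print(31)
print(8)
record(tmp)

6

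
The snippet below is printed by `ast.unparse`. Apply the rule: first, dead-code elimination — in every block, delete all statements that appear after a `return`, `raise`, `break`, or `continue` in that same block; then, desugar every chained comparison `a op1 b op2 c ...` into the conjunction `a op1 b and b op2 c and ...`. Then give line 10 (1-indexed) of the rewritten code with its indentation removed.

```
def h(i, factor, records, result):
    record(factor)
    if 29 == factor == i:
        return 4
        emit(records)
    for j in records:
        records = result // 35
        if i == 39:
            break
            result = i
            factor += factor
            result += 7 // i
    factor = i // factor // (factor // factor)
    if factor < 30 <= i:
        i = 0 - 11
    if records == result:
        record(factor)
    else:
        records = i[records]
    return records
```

Transformed code:
def h(i, factor, records, result):
    record(factor)
    if 29 == factor and factor == i:
        return 4
    for j in records:
        records = result // 35
        if i == 39:
            break
    factor = i // factor // (factor // factor)
    if factor < 30 and 30 <= i:
        i = 0 - 11
    if records == result:
        record(factor)
    else:
        records = i[records]
    return records

if factor < 30 and 30 <= i:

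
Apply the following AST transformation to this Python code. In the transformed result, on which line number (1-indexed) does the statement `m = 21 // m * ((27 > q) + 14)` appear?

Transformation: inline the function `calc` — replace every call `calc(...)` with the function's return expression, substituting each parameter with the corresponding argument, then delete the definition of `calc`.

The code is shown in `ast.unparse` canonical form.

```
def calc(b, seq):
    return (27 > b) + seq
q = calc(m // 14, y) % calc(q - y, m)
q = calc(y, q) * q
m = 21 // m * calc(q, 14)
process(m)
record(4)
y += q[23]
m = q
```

3

Transformed code:
q = ((27 > m // 14) + y) % ((27 > q - y) + m)
q = ((27 > y) + q) * q
m = 21 // m * ((27 > q) + 14)
process(m)
record(4)
y += q[23]
m = q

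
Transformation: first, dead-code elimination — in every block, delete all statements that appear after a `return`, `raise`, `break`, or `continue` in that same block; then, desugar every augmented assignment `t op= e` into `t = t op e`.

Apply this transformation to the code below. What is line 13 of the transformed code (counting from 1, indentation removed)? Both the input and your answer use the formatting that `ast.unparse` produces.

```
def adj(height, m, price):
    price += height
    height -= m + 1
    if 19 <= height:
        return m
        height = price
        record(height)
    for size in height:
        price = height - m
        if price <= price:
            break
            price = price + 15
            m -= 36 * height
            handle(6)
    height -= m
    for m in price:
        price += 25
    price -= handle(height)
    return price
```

Transformed code:
def adj(height, m, price):
    price = price + height
    height = height - (m + 1)
    if 19 <= height:
        return m
    for size in height:
        price = height - m
        if price <= price:
            break
    height = height - m
    for m in price:
        price = price + 25
    price = price - handle(height)
    return price

price = price - handle(height)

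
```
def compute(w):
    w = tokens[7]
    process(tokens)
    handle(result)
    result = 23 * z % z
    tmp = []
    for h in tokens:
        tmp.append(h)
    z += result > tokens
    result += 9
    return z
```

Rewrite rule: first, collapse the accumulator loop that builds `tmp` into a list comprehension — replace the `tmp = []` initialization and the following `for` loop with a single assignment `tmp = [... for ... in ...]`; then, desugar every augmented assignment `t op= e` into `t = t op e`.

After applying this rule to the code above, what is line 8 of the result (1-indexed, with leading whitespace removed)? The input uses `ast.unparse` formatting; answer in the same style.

Transformed code:
def compute(w):
    w = tokens[7]
    process(tokens)
    handle(result)
    result = 23 * z % z
    tmp = [h for h in tokens]
    z = z + (result > tokens)
    result = result + 9
    return z

result = result + 9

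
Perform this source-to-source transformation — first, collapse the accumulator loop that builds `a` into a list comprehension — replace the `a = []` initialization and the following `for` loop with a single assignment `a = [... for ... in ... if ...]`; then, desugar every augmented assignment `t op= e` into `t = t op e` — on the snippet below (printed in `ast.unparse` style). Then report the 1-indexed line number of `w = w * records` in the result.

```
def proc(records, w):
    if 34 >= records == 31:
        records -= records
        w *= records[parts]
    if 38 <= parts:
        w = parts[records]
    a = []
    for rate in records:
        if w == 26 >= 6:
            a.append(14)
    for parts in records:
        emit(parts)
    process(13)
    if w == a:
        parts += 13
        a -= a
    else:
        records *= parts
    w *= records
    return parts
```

Transformed code:
def proc(records, w):
    if 34 >= records == 31:
        records = records - records
        w = w * records[parts]
    if 38 <= parts:
        w = parts[records]
    a = [14 for rate in records if w == 26 >= 6]
    for parts in records:
        emit(parts)
    process(13)
    if w == a:
        parts = parts + 13
        a = a - a
    else:
        records = records * parts
    w = w * records
    return parts

16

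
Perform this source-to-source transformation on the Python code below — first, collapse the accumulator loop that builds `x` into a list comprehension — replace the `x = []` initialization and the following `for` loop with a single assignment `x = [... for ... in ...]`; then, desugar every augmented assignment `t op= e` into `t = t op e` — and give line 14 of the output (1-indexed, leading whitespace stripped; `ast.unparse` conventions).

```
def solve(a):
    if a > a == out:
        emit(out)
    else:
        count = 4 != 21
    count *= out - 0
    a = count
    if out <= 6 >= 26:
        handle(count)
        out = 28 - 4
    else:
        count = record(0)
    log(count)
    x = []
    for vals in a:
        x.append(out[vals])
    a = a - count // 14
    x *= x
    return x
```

x = [out[vals] for vals in a]

Transformed code:
def solve(a):
    if a > a == out:
        emit(out)
    else:
        count = 4 != 21
    count = count * (out - 0)
    a = count
    if out <= 6 >= 26:
        handle(count)
        out = 28 - 4
    else:
        count = record(0)
    log(count)
    x = [out[vals] for vals in a]
    a = a - count // 14
    x = x * x
    return x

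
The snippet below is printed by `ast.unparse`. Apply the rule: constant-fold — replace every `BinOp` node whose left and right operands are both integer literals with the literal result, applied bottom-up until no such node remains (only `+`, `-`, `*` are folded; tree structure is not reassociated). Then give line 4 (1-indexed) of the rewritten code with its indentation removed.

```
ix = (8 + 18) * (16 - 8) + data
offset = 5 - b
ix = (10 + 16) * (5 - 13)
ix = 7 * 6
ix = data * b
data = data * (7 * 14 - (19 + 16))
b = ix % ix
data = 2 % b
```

ix = 42

Transformed code:
ix = 208 + data
offset = 5 - b
ix = -208
ix = 42
ix = data * b
data = data * 63
b = ix % ix
data = 2 % b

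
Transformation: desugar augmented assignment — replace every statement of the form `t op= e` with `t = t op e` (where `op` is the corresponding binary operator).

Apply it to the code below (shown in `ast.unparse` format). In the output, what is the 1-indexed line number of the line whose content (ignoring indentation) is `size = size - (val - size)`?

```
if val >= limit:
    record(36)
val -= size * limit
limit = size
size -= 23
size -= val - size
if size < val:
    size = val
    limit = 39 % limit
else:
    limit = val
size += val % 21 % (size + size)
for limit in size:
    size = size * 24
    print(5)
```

Transformed code:
if val >= limit:
    record(36)
val = val - size * limit
limit = size
size = size - 23
size = size - (val - size)
if size < val:
    size = val
    limit = 39 % limit
else:
    limit = val
size = size + val % 21 % (size + size)
for limit in size:
    size = size * 24
    print(5)

6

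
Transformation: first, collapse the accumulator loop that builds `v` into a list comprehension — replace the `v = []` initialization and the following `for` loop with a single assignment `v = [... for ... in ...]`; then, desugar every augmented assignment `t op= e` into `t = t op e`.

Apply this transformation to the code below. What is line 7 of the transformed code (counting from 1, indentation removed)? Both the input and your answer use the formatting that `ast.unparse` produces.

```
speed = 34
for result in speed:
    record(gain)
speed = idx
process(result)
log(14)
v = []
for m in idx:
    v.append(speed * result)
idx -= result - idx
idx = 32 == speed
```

v = [speed * result for m in idx]

Transformed code:
speed = 34
for result in speed:
    record(gain)
speed = idx
process(result)
log(14)
v = [speed * result for m in idx]
idx = idx - (result - idx)
idx = 32 == speed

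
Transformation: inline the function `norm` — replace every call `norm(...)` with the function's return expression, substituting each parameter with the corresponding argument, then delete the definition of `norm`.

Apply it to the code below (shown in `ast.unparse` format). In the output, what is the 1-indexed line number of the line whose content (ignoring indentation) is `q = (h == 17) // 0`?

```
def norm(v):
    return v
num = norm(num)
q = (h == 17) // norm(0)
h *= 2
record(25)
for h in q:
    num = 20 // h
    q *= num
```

2

Transformed code:
num = num
q = (h == 17) // 0
h *= 2
record(25)
for h in q:
    num = 20 // h
    q *= num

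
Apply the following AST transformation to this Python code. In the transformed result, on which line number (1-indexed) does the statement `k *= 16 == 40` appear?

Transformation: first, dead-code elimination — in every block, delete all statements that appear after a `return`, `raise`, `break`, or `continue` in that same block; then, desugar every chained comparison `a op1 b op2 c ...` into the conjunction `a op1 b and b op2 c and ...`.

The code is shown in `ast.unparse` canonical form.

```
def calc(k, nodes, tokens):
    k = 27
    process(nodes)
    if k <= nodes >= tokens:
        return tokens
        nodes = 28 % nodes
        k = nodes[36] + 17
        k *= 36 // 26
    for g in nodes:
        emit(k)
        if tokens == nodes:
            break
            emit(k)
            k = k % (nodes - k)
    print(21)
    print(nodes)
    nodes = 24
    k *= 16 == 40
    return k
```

13

Transformed code:
def calc(k, nodes, tokens):
    k = 27
    process(nodes)
    if k <= nodes and nodes >= tokens:
        return tokens
    for g in nodes:
        emit(k)
        if tokens == nodes:
            break
    print(21)
    print(nodes)
    nodes = 24
    k *= 16 == 40
    return k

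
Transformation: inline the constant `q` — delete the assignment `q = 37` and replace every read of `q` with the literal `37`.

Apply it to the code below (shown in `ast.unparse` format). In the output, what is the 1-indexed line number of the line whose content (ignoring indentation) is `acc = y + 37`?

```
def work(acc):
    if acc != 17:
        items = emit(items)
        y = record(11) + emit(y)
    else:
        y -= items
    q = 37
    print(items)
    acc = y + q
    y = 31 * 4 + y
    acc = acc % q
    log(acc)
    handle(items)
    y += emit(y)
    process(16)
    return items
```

8

Transformed code:
def work(acc):
    if acc != 17:
        items = emit(items)
        y = record(11) + emit(y)
    else:
        y -= items
    print(items)
    acc = y + 37
    y = 31 * 4 + y
    acc = acc % 37
    log(acc)
    handle(items)
    y += emit(y)
    process(16)
    return items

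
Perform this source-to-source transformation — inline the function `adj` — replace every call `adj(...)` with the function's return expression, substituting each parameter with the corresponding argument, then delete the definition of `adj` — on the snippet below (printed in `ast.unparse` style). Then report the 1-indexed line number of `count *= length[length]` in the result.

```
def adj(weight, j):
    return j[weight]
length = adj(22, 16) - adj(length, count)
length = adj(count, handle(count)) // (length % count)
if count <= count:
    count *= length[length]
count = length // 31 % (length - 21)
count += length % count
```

Transformed code:
length = 16[22] - count[length]
length = handle(count)[count] // (length % count)
if count <= count:
    count *= length[length]
count = length // 31 % (length - 21)
count += length % count

4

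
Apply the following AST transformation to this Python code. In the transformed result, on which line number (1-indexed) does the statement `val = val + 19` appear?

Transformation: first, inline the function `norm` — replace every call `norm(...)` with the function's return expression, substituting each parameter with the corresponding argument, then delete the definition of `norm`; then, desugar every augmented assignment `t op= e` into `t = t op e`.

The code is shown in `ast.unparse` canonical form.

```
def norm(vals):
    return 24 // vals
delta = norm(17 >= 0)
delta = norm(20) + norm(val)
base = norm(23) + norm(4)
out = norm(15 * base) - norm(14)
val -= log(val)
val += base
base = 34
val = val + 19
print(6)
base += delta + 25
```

Transformed code:
delta = 24 // (17 >= 0)
delta = 24 // 20 + 24 // val
base = 24 // 23 + 24 // 4
out = 24 // (15 * base) - 24 // 14
val = val - log(val)
val = val + base
base = 34
val = val + 19
print(6)
base = base + (delta + 25)

8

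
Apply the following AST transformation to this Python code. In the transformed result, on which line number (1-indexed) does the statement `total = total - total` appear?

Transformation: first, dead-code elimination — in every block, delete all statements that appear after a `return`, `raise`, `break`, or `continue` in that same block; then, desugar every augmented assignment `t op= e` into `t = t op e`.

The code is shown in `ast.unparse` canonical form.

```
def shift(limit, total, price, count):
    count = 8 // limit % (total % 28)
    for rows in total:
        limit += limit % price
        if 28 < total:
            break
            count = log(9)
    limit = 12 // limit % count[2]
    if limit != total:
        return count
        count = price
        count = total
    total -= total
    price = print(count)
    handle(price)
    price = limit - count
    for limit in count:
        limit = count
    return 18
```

10

Transformed code:
def shift(limit, total, price, count):
    count = 8 // limit % (total % 28)
    for rows in total:
        limit = limit + limit % price
        if 28 < total:
            break
    limit = 12 // limit % count[2]
    if limit != total:
        return count
    total = total - total
    price = print(count)
    handle(price)
    price = limit - count
    for limit in count:
        limit = count
    return 18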